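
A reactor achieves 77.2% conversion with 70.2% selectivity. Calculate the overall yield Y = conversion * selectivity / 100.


Overall yield = conversion (%) * selectivity (%) / 100
Conversion = 77.2%, Selectivity = 70.2%
Y = 77.2 * 70.2 / 100
= 54.1944 %

54.1944 %


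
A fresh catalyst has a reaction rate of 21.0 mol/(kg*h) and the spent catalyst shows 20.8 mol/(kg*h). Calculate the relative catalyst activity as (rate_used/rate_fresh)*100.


Activity (%) = (rate_used / rate_fresh) * 100
rate_used = 20.8, rate_fresh = 21.0
= (20.8 / 21.0) * 100
= 0.9905 * 100 = 99.05

99.05 %


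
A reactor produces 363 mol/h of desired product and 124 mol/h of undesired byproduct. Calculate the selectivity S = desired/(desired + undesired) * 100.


Selectivity = desired / (desired + undesired) * 100
Total products = 363 + 124 = 487 mol/h
S = 363 / 487 * 100
= 0.7454 * 100
= 74.54 %

74.54 %


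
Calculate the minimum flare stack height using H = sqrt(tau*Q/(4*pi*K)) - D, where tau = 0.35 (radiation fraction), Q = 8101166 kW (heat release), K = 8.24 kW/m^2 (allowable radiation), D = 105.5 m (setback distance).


tau*Q/(4*pi*K) = 0.35 * 8101166 / (4 * pi * 8.24) = 27382.8
sqrt(27382.8) = 165.477
H = 165.477 - 105.5 = 59.98

59.98 m


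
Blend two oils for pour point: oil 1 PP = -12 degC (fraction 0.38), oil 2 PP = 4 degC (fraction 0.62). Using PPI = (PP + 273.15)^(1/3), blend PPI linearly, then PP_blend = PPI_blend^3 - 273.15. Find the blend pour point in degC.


PPI_1 = (-12 + 273.15)^(1/3) = 6.391901
PPI_2 = (4 + 273.15)^(1/3) = 6.51986
PPI_blend = 0.38 * 6.391901 + 0.62 * 6.51986 = 6.471236
PP_blend = 6.471236^3 - 273.15 = 270.9953 - 273.15 = -2.15

-2.15 degC


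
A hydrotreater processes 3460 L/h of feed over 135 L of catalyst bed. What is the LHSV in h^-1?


LHSV = volumetric feed rate / catalyst volume
= 3460 L/h / 135 L
= 25.63 h^-1

25.63 h^-1


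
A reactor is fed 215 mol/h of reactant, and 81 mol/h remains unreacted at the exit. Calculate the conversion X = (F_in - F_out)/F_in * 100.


X = (F_in - F_out) / F_in * 100
Moles reacted = 215 - 81 = 134
X = 134 / 215 * 100
= 0.6233 * 100
= 62.33 %

62.33 %


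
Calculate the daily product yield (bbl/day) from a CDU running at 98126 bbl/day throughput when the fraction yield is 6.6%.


Crude throughput = 98126 bbl/day
Fraction yield = 6.6%
yield = throughput * fraction / 100
yield = 98126 * 6.6 / 100 = 6476.316

6476.316 bbl/day


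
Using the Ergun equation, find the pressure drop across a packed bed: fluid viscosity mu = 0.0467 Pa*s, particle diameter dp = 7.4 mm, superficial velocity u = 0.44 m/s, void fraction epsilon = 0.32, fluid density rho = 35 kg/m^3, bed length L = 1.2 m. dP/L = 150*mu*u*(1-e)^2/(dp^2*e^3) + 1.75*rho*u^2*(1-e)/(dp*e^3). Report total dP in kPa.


dp = 7.4 mm = 0.0074 m
Viscous term = 150*0.0467*0.44*(1-0.32)^2 / (0.0074^2*0.32^3) = 794265
Inertial term = 1.75*35*0.44^2*(1-0.32) / (0.0074*0.32^3) = 33253.6
dP/L = 794265 + 33253.6 = 827519 Pa/m
dP = 827519 * 1.2 / 1000 = 993.0 kPa

993.0 kPa


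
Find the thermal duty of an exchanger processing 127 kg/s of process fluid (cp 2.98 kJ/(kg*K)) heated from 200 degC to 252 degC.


Q = m_dot * cp * delta_T
delta_T = 252 - 200 = 52 K
Q = 127 * 2.98 * 52
= 378.46 * 52
= 19679.92 kW

19679.92 kW


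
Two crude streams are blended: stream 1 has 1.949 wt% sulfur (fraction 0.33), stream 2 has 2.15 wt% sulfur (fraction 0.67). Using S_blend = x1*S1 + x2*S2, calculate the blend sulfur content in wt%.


Linear sulfur blending: S_blend = x1*S1 + x2*S2
Contribution 1: 0.33 * 1.949 = 0.64317 wt%
Contribution 2: 0.67 * 2.15 = 1.4405 wt%
S_blend = 0.64317 + 1.4405 = 2.08367

2.08367 wt%


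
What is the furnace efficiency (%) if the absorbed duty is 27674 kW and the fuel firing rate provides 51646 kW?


Furnace efficiency = Q_absorbed / Q_fuel * 100
= 27674 / 51646 * 100 = 53.58

53.58 %


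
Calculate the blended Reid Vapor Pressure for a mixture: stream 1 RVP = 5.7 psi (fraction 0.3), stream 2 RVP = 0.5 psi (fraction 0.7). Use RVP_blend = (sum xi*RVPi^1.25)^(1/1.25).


Chevron index: RVP_blend = (sum xi*RVPi^1.25)^(1/1.25)
RVP^1.25 terms: 0.3 * 5.7^1.25 + 0.7 * 0.5^1.25 = 2.93651
RVP_blend = 2.93651^(1/1.25) = 2.367

2.367 psi


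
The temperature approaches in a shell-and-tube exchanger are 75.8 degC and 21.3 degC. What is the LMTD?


LMTD = (dT1 - dT2) / ln(dT1/dT2)
= (75.8 - 21.3) / ln(75.8 / 21.3) = 54.5 / 1.26939 = 42.93

42.93 degC


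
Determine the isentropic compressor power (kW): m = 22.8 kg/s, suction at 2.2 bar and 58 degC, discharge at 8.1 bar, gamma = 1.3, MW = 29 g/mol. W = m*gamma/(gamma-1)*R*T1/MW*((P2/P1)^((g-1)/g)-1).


Isentropic work: W = m*(gamma/(gamma-1))*(R*T1/MW)*((P2/P1)^((gamma-1)/gamma) - 1)
T1 = 58 + 273.15 = 331.15 K
Pressure ratio = 8.1 / 2.2 = 3.68182
Exponent = (1.3 - 1)/1.3 = 0.230769
(P2/P1)^exp - 1 = 3.68182^0.230769 - 1 = 0.35092
W = 22.8 * 1.3 / 0.3 * 8.314 * 331.15 / 29 * 0.35092 = 3292

3292 kW


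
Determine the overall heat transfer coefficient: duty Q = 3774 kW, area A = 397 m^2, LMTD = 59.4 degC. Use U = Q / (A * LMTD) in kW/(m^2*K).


From Q = U*A*LMTD, U = Q / (A * LMTD)
U = 3774 / (397 * 59.4) = 3774 / 23581.8 = 0.1600

0.1600 kW/(m^2*K)


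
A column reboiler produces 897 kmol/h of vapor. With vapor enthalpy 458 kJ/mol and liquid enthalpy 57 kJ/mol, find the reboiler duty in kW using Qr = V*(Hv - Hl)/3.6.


Qr = 897 * (458 - 57) / 3.6 = 897 * 401 / 3.6 = 99920

99920 kW


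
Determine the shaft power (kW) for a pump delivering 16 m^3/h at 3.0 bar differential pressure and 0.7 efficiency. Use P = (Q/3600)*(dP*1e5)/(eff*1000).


Q = 16 / 3600 = 0.00444444 m^3/s
P = 0.00444444 * (3.0 * 1e5) / 0.7 / 1000 = 1.905

1.905 kW


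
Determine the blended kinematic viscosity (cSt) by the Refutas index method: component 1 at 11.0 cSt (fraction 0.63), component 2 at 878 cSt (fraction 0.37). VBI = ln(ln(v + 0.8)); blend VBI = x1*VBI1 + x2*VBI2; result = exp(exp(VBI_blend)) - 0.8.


Refutas method: VBN_i = 14.534*ln(ln(visc_i + 0.8)) + 10.975, blended linearly by mass fraction; since VBN is linear in VBI_i = ln(ln(visc_i + 0.8)) and the fractions sum to 1, blend VBI directly: visc = exp(exp(VBI_blend)) - 0.8
VBI_1 = ln(ln(11.0 + 0.8)) = 0.903448
VBI_2 = ln(ln(878 + 0.8)) = 1.91376
VBI_blend = 0.63 * 0.903448 + 0.37 * 1.91376 = 1.27726
visc_blend = exp(exp(1.27726)) - 0.8 = 35.32

35.32 cSt


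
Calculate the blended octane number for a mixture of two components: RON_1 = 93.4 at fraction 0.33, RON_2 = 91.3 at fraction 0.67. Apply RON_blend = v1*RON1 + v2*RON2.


Linear blending: RON_blend = sum(vi * RONi)
Contribution 1: 0.33 * 93.4 = 30.822
Contribution 2: 0.67 * 91.3 = 61.171
RON_blend = 30.822 + 61.171 = 91.993

91.993


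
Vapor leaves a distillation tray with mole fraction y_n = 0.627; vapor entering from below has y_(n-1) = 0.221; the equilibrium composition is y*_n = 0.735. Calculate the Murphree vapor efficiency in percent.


Murphree vapor efficiency: EMV = (y_n - y_(n-1)) / (y*_n - y_(n-1)) * 100
EMV = (0.627 - 0.221) / (0.735 - 0.221) * 100 = 0.406 / 0.514 * 100 = 78.99

78.99 %


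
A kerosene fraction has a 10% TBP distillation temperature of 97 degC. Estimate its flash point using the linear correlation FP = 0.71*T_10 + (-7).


FP = 0.71 * 97 + (-7) = 61.87

61.87 degC


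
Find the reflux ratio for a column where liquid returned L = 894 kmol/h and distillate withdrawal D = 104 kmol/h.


Reflux ratio definition: R = L / D (liquid returned / distillate withdrawn)
L = 894 kmol/h, D = 104 kmol/h
R = 894 / 104 = 8.596

8.596


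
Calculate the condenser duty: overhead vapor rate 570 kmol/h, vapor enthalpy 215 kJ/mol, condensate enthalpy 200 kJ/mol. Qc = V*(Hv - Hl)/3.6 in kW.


Qc = 570 * (215 - 200) / 3.6 = 570 * 15 / 3.6 = 2375

2375 kW


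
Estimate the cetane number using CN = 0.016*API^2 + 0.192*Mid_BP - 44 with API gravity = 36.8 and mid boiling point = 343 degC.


CN = 0.016 * 36.8^2 + 0.192 * 343 - 44
CN = 21.66784 + 65.856 - 44 = 43.52384

43.52384


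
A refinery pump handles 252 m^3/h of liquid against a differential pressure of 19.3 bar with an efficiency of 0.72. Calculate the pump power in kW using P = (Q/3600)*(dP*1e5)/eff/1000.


Q = 252 / 3600 = 0.07 m^3/s
P = 0.07 * (19.3 * 1e5) / 0.72 / 1000 = 187.6

187.6 kW


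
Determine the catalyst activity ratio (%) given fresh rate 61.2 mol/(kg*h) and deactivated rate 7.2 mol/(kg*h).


Activity (%) = (rate_used / rate_fresh) * 100
rate_used = 7.2, rate_fresh = 61.2
= (7.2 / 61.2) * 100
= 0.1176 * 100 = 11.76

11.76 %


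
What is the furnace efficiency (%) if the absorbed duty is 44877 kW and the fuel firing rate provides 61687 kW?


Furnace efficiency = Q_absorbed / Q_fuel * 100
= 44877 / 61687 * 100 = 72.75

72.75 %


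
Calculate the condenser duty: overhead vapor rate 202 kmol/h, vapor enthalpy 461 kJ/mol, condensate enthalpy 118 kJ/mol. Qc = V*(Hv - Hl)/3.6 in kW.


Qc = 202 * (461 - 118) / 3.6 = 202 * 343 / 3.6 = 19250

19250 kW


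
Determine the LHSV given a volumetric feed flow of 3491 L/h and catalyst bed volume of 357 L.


LHSV = volumetric feed rate / catalyst volume
= 3491 L/h / 357 L
= 9.779 h^-1

9.779 h^-1


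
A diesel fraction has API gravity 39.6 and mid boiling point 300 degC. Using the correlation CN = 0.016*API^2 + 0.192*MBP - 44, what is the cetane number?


CN = 0.016 * 39.6^2 + 0.192 * 300 - 44
CN = 25.09056 + 57.6 - 44 = 38.69056

38.69056


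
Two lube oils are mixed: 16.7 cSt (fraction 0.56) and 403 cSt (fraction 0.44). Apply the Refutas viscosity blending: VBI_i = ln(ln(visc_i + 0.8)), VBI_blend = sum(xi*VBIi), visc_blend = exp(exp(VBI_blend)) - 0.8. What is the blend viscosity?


Refutas method: VBN_i = 14.534*ln(ln(visc_i + 0.8)) + 10.975, blended linearly by mass fraction; since VBN is linear in VBI_i = ln(ln(visc_i + 0.8)) and the fractions sum to 1, blend VBI directly: visc = exp(exp(VBI_blend)) - 0.8
VBI_1 = ln(ln(16.7 + 0.8)) = 1.05159
VBI_2 = ln(ln(403 + 0.8)) = 1.79191
VBI_blend = 0.56 * 1.05159 + 0.44 * 1.79191 = 1.37733
visc_blend = exp(exp(1.37733)) - 0.8 = 51.88

51.88 cSt


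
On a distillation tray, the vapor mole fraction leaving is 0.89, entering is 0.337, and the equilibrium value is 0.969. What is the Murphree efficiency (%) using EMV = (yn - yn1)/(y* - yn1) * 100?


Murphree vapor efficiency: EMV = (y_n - y_(n-1)) / (y*_n - y_(n-1)) * 100
EMV = (0.89 - 0.337) / (0.969 - 0.337) * 100 = 0.553 / 0.632 * 100 = 87.50

87.50 %


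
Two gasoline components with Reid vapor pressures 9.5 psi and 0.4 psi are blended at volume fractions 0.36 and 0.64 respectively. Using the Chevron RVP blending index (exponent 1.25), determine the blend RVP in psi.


Chevron index: RVP_blend = (sum xi*RVPi^1.25)^(1/1.25)
RVP^1.25 terms: 0.36 * 9.5^1.25 + 0.64 * 0.4^1.25 = 6.20781
RVP_blend = 6.20781^(1/1.25) = 4.309

4.309 psi


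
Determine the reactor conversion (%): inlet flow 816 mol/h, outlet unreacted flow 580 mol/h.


X = (F_in - F_out) / F_in * 100
Moles reacted = 816 - 580 = 236
X = 236 / 816 * 100
= 0.2892 * 100
= 28.92 %

28.92 %


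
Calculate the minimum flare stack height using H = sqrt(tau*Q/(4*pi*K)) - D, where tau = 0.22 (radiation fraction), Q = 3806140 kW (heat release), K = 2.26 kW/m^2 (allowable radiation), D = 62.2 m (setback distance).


tau*Q/(4*pi*K) = 0.22 * 3806140 / (4 * pi * 2.26) = 29484.2
sqrt(29484.2) = 171.71
H = 171.71 - 62.2 = 109.5

109.5 m


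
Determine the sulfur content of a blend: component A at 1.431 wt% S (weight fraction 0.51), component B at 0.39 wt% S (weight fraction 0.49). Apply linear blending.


Linear sulfur blending: S_blend = x1*S1 + x2*S2
Contribution 1: 0.51 * 1.431 = 0.72981 wt%
Contribution 2: 0.49 * 0.39 = 0.1911 wt%
S_blend = 0.72981 + 0.1911 = 0.92091

0.92091 wt%


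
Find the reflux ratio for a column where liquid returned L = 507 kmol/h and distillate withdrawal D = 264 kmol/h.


Reflux ratio definition: R = L / D (liquid returned / distillate withdrawn)
L = 507 kmol/h, D = 264 kmol/h
R = 507 / 264 = 1.920

1.920


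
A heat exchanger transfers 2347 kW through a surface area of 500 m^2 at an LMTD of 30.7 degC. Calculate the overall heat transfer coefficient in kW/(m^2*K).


From Q = U*A*LMTD, U = Q / (A * LMTD)
U = 2347 / (500 * 30.7) = 2347 / 15350 = 0.1529

0.1529 kW/(m^2*K)


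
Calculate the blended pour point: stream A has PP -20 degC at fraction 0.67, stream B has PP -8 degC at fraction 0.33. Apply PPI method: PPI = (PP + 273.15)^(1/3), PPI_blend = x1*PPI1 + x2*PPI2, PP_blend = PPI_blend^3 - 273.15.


PPI_1 = (-20 + 273.15)^(1/3) = 6.325953
PPI_2 = (-8 + 273.15)^(1/3) = 6.42437
PPI_blend = 0.67 * 6.325953 + 0.33 * 6.42437 = 6.358431
PP_blend = 6.358431^3 - 273.15 = 257.0691 - 273.15 = -16.08

-16.08 degC


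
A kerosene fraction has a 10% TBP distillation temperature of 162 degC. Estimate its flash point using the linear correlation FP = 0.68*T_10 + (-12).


FP = 0.68 * 162 + (-12) = 98.16

98.16 degC


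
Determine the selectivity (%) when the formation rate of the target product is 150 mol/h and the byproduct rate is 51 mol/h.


Selectivity = desired / (desired + undesired) * 100
Total products = 150 + 51 = 201 mol/h
S = 150 / 201 * 100
= 0.7463 * 100
= 74.63 %

74.63 %


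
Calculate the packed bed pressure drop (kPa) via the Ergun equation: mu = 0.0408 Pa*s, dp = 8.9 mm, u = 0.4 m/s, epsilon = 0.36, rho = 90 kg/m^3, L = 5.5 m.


dp = 8.9 mm = 0.0089 m
Viscous term = 150*0.0408*0.4*(1-0.36)^2 / (0.0089^2*0.36^3) = 271321
Inertial term = 1.75*90*0.4^2*(1-0.36) / (0.0089*0.36^3) = 38840.3
dP/L = 271321 + 38840.3 = 310161 Pa/m
dP = 310161 * 5.5 / 1000 = 1706 kPa

1706 kPa


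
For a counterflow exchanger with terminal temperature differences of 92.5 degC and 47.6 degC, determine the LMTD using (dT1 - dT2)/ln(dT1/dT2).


LMTD = (dT1 - dT2) / ln(dT1/dT2)
= (92.5 - 47.6) / ln(92.5 / 47.6) = 44.9 / 0.664376 = 67.58

67.58 degC


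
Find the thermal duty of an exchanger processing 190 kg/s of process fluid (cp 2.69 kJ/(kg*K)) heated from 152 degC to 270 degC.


Q = m_dot * cp * delta_T
delta_T = 270 - 152 = 118 K
Q = 190 * 2.69 * 118
= 511.1 * 118
= 60309.8 kW

60309.8 kW


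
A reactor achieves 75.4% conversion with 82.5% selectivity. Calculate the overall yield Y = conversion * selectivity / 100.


Overall yield = conversion (%) * selectivity (%) / 100
Conversion = 75.4%, Selectivity = 82.5%
Y = 75.4 * 82.5 / 100
= 62.205 %

62.205 %


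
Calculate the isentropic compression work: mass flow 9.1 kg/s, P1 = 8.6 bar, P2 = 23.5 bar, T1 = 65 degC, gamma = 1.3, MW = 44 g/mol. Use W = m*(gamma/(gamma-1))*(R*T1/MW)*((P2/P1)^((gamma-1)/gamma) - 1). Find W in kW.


Isentropic work: W = m*(gamma/(gamma-1))*(R*T1/MW)*((P2/P1)^((gamma-1)/gamma) - 1)
T1 = 65 + 273.15 = 338.15 K
Pressure ratio = 23.5 / 8.6 = 2.73256
Exponent = (1.3 - 1)/1.3 = 0.230769
(P2/P1)^exp - 1 = 2.73256^0.230769 - 1 = 0.261092
W = 9.1 * 1.3 / 0.3 * 8.314 * 338.15 / 44 * 0.261092 = 657.8

657.8 kW


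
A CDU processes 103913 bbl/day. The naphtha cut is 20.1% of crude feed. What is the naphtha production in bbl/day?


Crude throughput = 103913 bbl/day
Fraction yield = 20.1%
yield = throughput * fraction / 100
yield = 103913 * 20.1 / 100 = 20886.513

20886.513 bbl/day


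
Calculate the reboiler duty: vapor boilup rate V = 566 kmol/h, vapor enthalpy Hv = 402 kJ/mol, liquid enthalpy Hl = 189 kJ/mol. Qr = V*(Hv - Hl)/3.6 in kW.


Qr = 566 * (402 - 189) / 3.6 = 566 * 213 / 3.6 = 33490

33490 kW


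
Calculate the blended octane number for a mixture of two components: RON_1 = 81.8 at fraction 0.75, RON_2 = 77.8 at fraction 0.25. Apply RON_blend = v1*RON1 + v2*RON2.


Linear blending: RON_blend = sum(vi * RONi)
Contribution 1: 0.75 * 81.8 = 61.35
Contribution 2: 0.25 * 77.8 = 19.45
RON_blend = 61.35 + 19.45 = 80.8

80.8


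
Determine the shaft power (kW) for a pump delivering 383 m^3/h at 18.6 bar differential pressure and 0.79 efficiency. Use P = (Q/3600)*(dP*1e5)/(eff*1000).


Q = 383 / 3600 = 0.106389 m^3/s
P = 0.106389 * (18.6 * 1e5) / 0.79 / 1000 = 250.5

250.5 kW


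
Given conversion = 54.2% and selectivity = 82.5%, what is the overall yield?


Overall yield = conversion (%) * selectivity (%) / 100
Conversion = 54.2%, Selectivity = 82.5%
Y = 54.2 * 82.5 / 100
= 44.715 %

44.715 %


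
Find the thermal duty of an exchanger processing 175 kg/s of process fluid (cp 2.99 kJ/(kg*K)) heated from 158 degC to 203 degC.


Q = m_dot * cp * delta_T
delta_T = 203 - 158 = 45 K
Q = 175 * 2.99 * 45
= 523.25 * 45
= 23546.25 kW

23546.25 kW


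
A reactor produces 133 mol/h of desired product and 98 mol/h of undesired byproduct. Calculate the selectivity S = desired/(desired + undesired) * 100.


Selectivity = desired / (desired + undesired) * 100
Total products = 133 + 98 = 231 mol/h
S = 133 / 231 * 100
= 0.5758 * 100
= 57.58 %

57.58 %


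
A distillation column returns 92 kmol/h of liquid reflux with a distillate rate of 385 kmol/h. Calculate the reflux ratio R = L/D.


Reflux ratio definition: R = L / D (liquid returned / distillate withdrawn)
L = 92 kmol/h, D = 385 kmol/h
R = 92 / 385 = 0.2390

0.2390


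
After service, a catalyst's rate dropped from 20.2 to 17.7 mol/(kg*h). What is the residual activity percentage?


Activity (%) = (rate_used / rate_fresh) * 100
rate_used = 17.7, rate_fresh = 20.2
= (17.7 / 20.2) * 100
= 0.8762 * 100 = 87.62

87.62 %


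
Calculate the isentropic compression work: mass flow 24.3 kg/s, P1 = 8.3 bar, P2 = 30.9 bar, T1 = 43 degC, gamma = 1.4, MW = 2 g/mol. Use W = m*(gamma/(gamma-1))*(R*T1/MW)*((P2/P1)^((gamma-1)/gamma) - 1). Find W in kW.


Isentropic work: W = m*(gamma/(gamma-1))*(R*T1/MW)*((P2/P1)^((gamma-1)/gamma) - 1)
T1 = 43 + 273.15 = 316.15 K
Pressure ratio = 30.9 / 8.3 = 3.72289
Exponent = (1.4 - 1)/1.4 = 0.285714
(P2/P1)^exp - 1 = 3.72289^0.285714 - 1 = 0.455823
W = 24.3 * 1.4 / 0.4 * 8.314 * 316.15 / 2 * 0.455823 = 50950

50950 kW


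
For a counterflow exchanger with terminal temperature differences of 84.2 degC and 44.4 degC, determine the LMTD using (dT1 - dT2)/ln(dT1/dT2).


LMTD = (dT1 - dT2) / ln(dT1/dT2)
= (84.2 - 44.4) / ln(84.2 / 44.4) = 39.8 / 0.639955 = 62.19

62.19 degC


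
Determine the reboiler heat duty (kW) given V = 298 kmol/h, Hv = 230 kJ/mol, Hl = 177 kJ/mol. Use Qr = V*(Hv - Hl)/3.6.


Qr = 298 * (230 - 177) / 3.6 = 298 * 53 / 3.6 = 4387

4387 kW


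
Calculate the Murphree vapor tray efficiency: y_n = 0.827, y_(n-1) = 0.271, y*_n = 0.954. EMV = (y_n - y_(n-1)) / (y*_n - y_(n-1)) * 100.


Murphree vapor efficiency: EMV = (y_n - y_(n-1)) / (y*_n - y_(n-1)) * 100
EMV = (0.827 - 0.271) / (0.954 - 0.271) * 100 = 0.556 / 0.683 * 100 = 81.41

81.41 %


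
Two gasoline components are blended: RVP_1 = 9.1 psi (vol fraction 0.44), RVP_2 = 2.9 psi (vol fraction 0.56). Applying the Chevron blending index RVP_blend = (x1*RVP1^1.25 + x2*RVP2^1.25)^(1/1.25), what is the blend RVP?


Chevron index: RVP_blend = (sum xi*RVPi^1.25)^(1/1.25)
RVP^1.25 terms: 0.44 * 9.1^1.25 + 0.56 * 2.9^1.25 = 9.07358
RVP_blend = 9.07358^(1/1.25) = 5.837

5.837 psi


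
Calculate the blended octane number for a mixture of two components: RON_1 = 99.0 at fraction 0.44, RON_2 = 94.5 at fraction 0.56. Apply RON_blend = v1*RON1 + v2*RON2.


Linear blending: RON_blend = sum(vi * RONi)
Contribution 1: 0.44 * 99.0 = 43.56
Contribution 2: 0.56 * 94.5 = 52.92
RON_blend = 43.56 + 52.92 = 96.48

96.48


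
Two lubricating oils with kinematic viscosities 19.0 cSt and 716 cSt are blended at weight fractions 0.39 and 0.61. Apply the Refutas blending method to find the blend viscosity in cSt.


Refutas method: VBN_i = 14.534*ln(ln(visc_i + 0.8)) + 10.975, blended linearly by mass fraction; since VBN is linear in VBI_i = ln(ln(visc_i + 0.8)) and the fractions sum to 1, blend VBI directly: visc = exp(exp(VBI_blend)) - 0.8
VBI_1 = ln(ln(19.0 + 0.8)) = 1.09383
VBI_2 = ln(ln(716 + 0.8)) = 1.88324
VBI_blend = 0.39 * 1.09383 + 0.61 * 1.88324 = 1.57537
visc_blend = exp(exp(1.57537)) - 0.8 = 124.7

124.7 cSt


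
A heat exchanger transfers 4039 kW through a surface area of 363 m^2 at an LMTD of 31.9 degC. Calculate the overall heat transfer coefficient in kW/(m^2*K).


From Q = U*A*LMTD, U = Q / (A * LMTD)
U = 4039 / (363 * 31.9) = 4039 / 11579.7 = 0.3488

0.3488 kW/(m^2*K)


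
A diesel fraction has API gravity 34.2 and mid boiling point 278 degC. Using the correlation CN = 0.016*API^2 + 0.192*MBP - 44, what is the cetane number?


CN = 0.016 * 34.2^2 + 0.192 * 278 - 44
CN = 18.71424 + 53.376 - 44 = 28.09024

28.09024


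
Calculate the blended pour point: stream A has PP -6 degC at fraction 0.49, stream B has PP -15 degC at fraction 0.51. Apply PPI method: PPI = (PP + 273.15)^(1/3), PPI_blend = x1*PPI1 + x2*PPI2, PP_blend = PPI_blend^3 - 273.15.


PPI_1 = (-6 + 273.15)^(1/3) = 6.440482
PPI_2 = (-15 + 273.15)^(1/3) = 6.36733
PPI_blend = 0.49 * 6.440482 + 0.51 * 6.36733 = 6.403174
PP_blend = 6.403174^3 - 273.15 = 262.5342 - 273.15 = -10.62

-10.62 degC


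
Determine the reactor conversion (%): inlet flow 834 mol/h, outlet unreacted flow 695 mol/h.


X = (F_in - F_out) / F_in * 100
Moles reacted = 834 - 695 = 139
X = 139 / 834 * 100
= 0.1667 * 100
= 16.67 %

16.67 %


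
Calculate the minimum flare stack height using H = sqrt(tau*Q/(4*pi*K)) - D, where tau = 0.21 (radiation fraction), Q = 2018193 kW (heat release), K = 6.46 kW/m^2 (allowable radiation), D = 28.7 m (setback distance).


tau*Q/(4*pi*K) = 0.21 * 2018193 / (4 * pi * 6.46) = 5220.83
sqrt(5220.83) = 72.2553
H = 72.2553 - 28.7 = 43.56

43.56 m


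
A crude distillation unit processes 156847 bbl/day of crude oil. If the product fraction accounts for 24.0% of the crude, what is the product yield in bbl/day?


Crude throughput = 156847 bbl/day
Fraction yield = 24.0%
yield = throughput * fraction / 100
yield = 156847 * 24.0 / 100 = 37643.28

37643.28 bbl/day


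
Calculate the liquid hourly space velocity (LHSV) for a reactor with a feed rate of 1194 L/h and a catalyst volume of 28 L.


LHSV = volumetric feed rate / catalyst volume
= 1194 L/h / 28 L
= 42.64 h^-1

42.64 h^-1


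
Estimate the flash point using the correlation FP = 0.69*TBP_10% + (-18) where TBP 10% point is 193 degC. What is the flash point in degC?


FP = 0.69 * 193 + (-18) = 115.17

115.17 degC


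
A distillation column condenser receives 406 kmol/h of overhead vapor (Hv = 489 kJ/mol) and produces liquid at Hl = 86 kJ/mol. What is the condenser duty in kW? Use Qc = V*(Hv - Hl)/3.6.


Qc = 406 * (489 - 86) / 3.6 = 406 * 403 / 3.6 = 45450

45450 kW


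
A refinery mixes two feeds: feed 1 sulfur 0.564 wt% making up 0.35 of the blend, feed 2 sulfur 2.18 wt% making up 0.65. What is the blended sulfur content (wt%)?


Linear sulfur blending: S_blend = x1*S1 + x2*S2
Contribution 1: 0.35 * 0.564 = 0.1974 wt%
Contribution 2: 0.65 * 2.18 = 1.417 wt%
S_blend = 0.1974 + 1.417 = 1.6144

1.6144 wt%


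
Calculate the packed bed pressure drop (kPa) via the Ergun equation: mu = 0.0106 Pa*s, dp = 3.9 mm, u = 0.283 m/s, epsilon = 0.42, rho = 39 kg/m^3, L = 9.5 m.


dp = 3.9 mm = 0.0039 m
Viscous term = 150*0.0106*0.283*(1-0.42)^2 / (0.0039^2*0.42^3) = 134327
Inertial term = 1.75*39*0.283^2*(1-0.42) / (0.0039*0.42^3) = 10972.1
dP/L = 134327 + 10972.1 = 145299 Pa/m
dP = 145299 * 9.5 / 1000 = 1380 kPa

1380 kPa


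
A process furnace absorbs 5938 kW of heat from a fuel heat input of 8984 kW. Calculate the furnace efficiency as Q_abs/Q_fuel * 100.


Furnace efficiency = Q_absorbed / Q_fuel * 100
= 5938 / 8984 * 100 = 66.10

66.10 %


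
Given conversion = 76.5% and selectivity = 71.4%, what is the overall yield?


Overall yield = conversion (%) * selectivity (%) / 100
Conversion = 76.5%, Selectivity = 71.4%
Y = 76.5 * 71.4 / 100
= 54.621 %

54.621 %


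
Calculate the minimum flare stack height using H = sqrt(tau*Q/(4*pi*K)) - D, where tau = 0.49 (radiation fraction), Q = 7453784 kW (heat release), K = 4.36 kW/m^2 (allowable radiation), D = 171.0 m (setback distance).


tau*Q/(4*pi*K) = 0.49 * 7453784 / (4 * pi * 4.36) = 66661.7
sqrt(66661.7) = 258.189
H = 258.189 - 171.0 = 87.19

87.19 m


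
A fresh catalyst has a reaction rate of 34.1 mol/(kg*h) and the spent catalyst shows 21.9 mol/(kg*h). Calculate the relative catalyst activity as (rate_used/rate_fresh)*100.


Activity (%) = (rate_used / rate_fresh) * 100
rate_used = 21.9, rate_fresh = 34.1
= (21.9 / 34.1) * 100
= 0.6422 * 100 = 64.22

64.22 %


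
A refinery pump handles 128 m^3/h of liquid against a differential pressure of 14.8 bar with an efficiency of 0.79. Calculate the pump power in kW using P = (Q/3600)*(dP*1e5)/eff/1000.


Q = 128 / 3600 = 0.0355556 m^3/s
P = 0.0355556 * (14.8 * 1e5) / 0.79 / 1000 = 66.61

66.61 kW


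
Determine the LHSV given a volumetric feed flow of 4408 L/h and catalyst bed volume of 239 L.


LHSV = volumetric feed rate / catalyst volume
= 4408 L/h / 239 L
= 18.44 h^-1

18.44 h^-1


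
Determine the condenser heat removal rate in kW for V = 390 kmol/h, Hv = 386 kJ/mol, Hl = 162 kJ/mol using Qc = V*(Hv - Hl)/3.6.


Qc = 390 * (386 - 162) / 3.6 = 390 * 224 / 3.6 = 24270

24270 kW


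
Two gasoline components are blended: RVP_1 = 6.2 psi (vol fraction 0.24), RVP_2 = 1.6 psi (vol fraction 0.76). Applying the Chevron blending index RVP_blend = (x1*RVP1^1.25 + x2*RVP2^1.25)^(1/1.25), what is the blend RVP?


Chevron index: RVP_blend = (sum xi*RVPi^1.25)^(1/1.25)
RVP^1.25 terms: 0.24 * 6.2^1.25 + 0.76 * 1.6^1.25 = 3.71563
RVP_blend = 3.71563^(1/1.25) = 2.858

2.858 psi


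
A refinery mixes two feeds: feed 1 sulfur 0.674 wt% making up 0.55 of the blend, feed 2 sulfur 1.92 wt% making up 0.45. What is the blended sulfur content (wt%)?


Linear sulfur blending: S_blend = x1*S1 + x2*S2
Contribution 1: 0.55 * 0.674 = 0.3707 wt%
Contribution 2: 0.45 * 1.92 = 0.864 wt%
S_blend = 0.3707 + 0.864 = 1.2347

1.2347 wt%


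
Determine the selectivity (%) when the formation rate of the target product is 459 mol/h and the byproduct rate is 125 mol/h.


Selectivity = desired / (desired + undesired) * 100
Total products = 459 + 125 = 584 mol/h
S = 459 / 584 * 100
= 0.7860 * 100
= 78.60 %

78.60 %


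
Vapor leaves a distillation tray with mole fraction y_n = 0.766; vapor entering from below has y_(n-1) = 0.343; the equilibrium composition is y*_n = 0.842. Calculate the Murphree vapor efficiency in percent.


Murphree vapor efficiency: EMV = (y_n - y_(n-1)) / (y*_n - y_(n-1)) * 100
EMV = (0.766 - 0.343) / (0.842 - 0.343) * 100 = 0.423 / 0.499 * 100 = 84.77

84.77 %


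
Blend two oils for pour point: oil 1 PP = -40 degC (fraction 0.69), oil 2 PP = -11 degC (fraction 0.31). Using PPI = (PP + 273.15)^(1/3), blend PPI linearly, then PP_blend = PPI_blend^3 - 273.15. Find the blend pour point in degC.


PPI_1 = (-40 + 273.15)^(1/3) = 6.15477
PPI_2 = (-11 + 273.15)^(1/3) = 6.400049
PPI_blend = 0.69 * 6.15477 + 0.31 * 6.400049 = 6.230806
PP_blend = 6.230806^3 - 273.15 = 241.8982 - 273.15 = -31.25

-31.25 degC


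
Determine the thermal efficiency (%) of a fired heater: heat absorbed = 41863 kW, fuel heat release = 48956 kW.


Furnace efficiency = Q_absorbed / Q_fuel * 100
= 41863 / 48956 * 100 = 85.51

85.51 %


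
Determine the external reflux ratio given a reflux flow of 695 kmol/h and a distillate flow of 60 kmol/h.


Reflux ratio definition: R = L / D (liquid returned / distillate withdrawn)
L = 695 kmol/h, D = 60 kmol/h
R = 695 / 60 = 11.58

11.58


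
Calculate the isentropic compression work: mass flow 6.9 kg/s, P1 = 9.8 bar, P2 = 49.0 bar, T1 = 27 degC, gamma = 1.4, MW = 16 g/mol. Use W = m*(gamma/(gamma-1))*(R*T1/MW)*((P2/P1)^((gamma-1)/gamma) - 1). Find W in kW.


Isentropic work: W = m*(gamma/(gamma-1))*(R*T1/MW)*((P2/P1)^((gamma-1)/gamma) - 1)
T1 = 27 + 273.15 = 300.15 K
Pressure ratio = 49.0 / 9.8 = 5
Exponent = (1.4 - 1)/1.4 = 0.285714
(P2/P1)^exp - 1 = 5^0.285714 - 1 = 0.583819
W = 6.9 * 1.4 / 0.4 * 8.314 * 300.15 / 16 * 0.583819 = 2199

2199 kW


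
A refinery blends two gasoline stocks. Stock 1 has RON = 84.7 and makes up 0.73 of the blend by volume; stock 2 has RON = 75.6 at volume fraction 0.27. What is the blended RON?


Linear blending: RON_blend = sum(vi * RONi)
Contribution 1: 0.73 * 84.7 = 61.831
Contribution 2: 0.27 * 75.6 = 20.412
RON_blend = 61.831 + 20.412 = 82.243

82.243


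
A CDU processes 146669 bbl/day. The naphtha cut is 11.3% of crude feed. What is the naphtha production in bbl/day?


Crude throughput = 146669 bbl/day
Fraction yield = 11.3%
yield = throughput * fraction / 100
yield = 146669 * 11.3 / 100 = 16573.597

16573.597 bbl/day


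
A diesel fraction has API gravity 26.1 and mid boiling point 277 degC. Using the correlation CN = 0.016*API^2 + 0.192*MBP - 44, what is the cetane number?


CN = 0.016 * 26.1^2 + 0.192 * 277 - 44
CN = 10.89936 + 53.184 - 44 = 20.08336

20.08336


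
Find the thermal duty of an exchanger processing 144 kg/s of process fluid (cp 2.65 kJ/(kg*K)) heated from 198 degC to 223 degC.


Q = m_dot * cp * delta_T
delta_T = 223 - 198 = 25 K
Q = 144 * 2.65 * 25
= 381.6 * 25
= 9540 kW

9540 kW


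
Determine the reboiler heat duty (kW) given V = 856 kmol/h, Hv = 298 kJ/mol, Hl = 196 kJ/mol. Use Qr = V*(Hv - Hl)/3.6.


Qr = 856 * (298 - 196) / 3.6 = 856 * 102 / 3.6 = 24250

24250 kW


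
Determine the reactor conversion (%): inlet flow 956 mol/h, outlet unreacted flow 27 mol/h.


X = (F_in - F_out) / F_in * 100
Moles reacted = 956 - 27 = 929
X = 929 / 956 * 100
= 0.9718 * 100
= 97.18 %

97.18 %


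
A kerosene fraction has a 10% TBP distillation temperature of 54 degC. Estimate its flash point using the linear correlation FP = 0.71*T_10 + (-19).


FP = 0.71 * 54 + (-19) = 19.34

19.34 degC


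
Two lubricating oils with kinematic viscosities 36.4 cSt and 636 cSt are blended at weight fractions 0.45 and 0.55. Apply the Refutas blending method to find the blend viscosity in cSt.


Refutas method: VBN_i = 14.534*ln(ln(visc_i + 0.8)) + 10.975, blended linearly by mass fraction; since VBN is linear in VBI_i = ln(ln(visc_i + 0.8)) and the fractions sum to 1, blend VBI directly: visc = exp(exp(VBI_blend)) - 0.8
VBI_1 = ln(ln(36.4 + 0.8)) = 1.28545
VBI_2 = ln(ln(636 + 0.8)) = 1.86508
VBI_blend = 0.45 * 1.28545 + 0.55 * 1.86508 = 1.60425
visc_blend = exp(exp(1.60425)) - 0.8 = 143.8

143.8 cSt


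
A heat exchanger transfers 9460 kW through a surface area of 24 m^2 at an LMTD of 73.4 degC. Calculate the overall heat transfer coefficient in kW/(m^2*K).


From Q = U*A*LMTD, U = Q / (A * LMTD)
U = 9460 / (24 * 73.4) = 9460 / 1761.6 = 5.370

5.370 kW/(m^2*K)


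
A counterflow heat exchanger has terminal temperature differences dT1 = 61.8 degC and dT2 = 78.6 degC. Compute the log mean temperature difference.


LMTD = (dT1 - dT2) / ln(dT1/dT2)
= (61.8 - 78.6) / ln(61.8 / 78.6) = -16.8 / -0.240468 = 69.86

69.86 degC


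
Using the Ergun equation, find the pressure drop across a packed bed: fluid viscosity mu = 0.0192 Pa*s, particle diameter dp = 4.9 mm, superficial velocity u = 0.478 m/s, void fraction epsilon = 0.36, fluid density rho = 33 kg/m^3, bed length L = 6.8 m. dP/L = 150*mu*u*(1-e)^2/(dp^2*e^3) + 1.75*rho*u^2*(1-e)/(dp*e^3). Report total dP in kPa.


dp = 4.9 mm = 0.0049 m
Viscous term = 150*0.0192*0.478*(1-0.36)^2 / (0.0049^2*0.36^3) = 503362
Inertial term = 1.75*33*0.478^2*(1-0.36) / (0.0049*0.36^3) = 36938.9
dP/L = 503362 + 36938.9 = 540301 Pa/m
dP = 540301 * 6.8 / 1000 = 3674 kPa

3674 kPa


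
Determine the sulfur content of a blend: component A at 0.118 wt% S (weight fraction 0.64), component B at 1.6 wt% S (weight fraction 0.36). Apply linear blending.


Linear sulfur blending: S_blend = x1*S1 + x2*S2
Contribution 1: 0.64 * 0.118 = 0.07552 wt%
Contribution 2: 0.36 * 1.6 = 0.576 wt%
S_blend = 0.07552 + 0.576 = 0.65152

0.65152 wt%


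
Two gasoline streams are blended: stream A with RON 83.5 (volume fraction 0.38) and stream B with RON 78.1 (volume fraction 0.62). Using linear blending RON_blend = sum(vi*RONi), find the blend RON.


Linear blending: RON_blend = sum(vi * RONi)
Contribution 1: 0.38 * 83.5 = 31.73
Contribution 2: 0.62 * 78.1 = 48.422
RON_blend = 31.73 + 48.422 = 80.152

80.152


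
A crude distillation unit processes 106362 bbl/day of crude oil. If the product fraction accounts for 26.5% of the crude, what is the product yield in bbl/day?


Crude throughput = 106362 bbl/day
Fraction yield = 26.5%
yield = throughput * fraction / 100
yield = 106362 * 26.5 / 100 = 28185.93

28185.93 bbl/day


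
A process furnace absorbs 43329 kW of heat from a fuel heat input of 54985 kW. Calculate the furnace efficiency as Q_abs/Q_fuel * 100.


Furnace efficiency = Q_absorbed / Q_fuel * 100
= 43329 / 54985 * 100 = 78.80

78.80 %


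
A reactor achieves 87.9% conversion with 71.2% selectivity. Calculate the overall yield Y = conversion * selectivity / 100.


Overall yield = conversion (%) * selectivity (%) / 100
Conversion = 87.9%, Selectivity = 71.2%
Y = 87.9 * 71.2 / 100
= 62.5848 %

62.5848 %


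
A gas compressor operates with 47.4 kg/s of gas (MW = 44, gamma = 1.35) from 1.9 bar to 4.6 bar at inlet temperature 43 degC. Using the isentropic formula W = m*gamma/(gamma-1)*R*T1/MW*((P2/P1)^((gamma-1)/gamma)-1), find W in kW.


Isentropic work: W = m*(gamma/(gamma-1))*(R*T1/MW)*((P2/P1)^((gamma-1)/gamma) - 1)
T1 = 43 + 273.15 = 316.15 K
Pressure ratio = 4.6 / 1.9 = 2.42105
Exponent = (1.35 - 1)/1.35 = 0.259259
(P2/P1)^exp - 1 = 2.42105^0.259259 - 1 = 0.25764
W = 47.4 * 1.35 / 0.35 * 8.314 * 316.15 / 44 * 0.25764 = 2814

2814 kW


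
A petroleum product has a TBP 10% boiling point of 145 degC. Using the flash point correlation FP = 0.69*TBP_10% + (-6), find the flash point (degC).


FP = 0.69 * 145 + (-6) = 94.05

94.05 degC


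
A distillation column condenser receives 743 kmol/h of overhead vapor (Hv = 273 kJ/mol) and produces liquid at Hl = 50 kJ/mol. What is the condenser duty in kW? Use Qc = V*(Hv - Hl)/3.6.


Qc = 743 * (273 - 50) / 3.6 = 743 * 223 / 3.6 = 46020

46020 kW


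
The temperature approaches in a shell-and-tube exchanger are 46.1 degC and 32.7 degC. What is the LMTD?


LMTD = (dT1 - dT2) / ln(dT1/dT2)
= (46.1 - 32.7) / ln(46.1 / 32.7) = 13.4 / 0.343438 = 39.02

39.02 degC


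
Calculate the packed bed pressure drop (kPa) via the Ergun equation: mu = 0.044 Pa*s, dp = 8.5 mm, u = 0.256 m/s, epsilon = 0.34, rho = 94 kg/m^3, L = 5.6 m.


dp = 8.5 mm = 0.0085 m
Viscous term = 150*0.044*0.256*(1-0.34)^2 / (0.0085^2*0.34^3) = 259177
Inertial term = 1.75*94*0.256^2*(1-0.34) / (0.0085*0.34^3) = 21297.8
dP/L = 259177 + 21297.8 = 280475 Pa/m
dP = 280475 * 5.6 / 1000 = 1571 kPa

1571 kPa


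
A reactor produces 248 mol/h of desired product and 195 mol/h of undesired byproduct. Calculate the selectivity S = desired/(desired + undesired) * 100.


Selectivity = desired / (desired + undesired) * 100
Total products = 248 + 195 = 443 mol/h
S = 248 / 443 * 100
= 0.5598 * 100
= 55.98 %

55.98 %


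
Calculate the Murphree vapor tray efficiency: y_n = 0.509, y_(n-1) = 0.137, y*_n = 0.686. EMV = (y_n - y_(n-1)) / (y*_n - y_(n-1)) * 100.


Murphree vapor efficiency: EMV = (y_n - y_(n-1)) / (y*_n - y_(n-1)) * 100
EMV = (0.509 - 0.137) / (0.686 - 0.137) * 100 = 0.372 / 0.549 * 100 = 67.76

67.76 %


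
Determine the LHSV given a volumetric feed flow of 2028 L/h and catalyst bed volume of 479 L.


LHSV = volumetric feed rate / catalyst volume
= 2028 L/h / 479 L
= 4.234 h^-1

4.234 h^-1


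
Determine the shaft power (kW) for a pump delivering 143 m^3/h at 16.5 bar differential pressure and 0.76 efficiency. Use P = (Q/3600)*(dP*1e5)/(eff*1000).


Q = 143 / 3600 = 0.0397222 m^3/s
P = 0.0397222 * (16.5 * 1e5) / 0.76 / 1000 = 86.24

86.24 kW


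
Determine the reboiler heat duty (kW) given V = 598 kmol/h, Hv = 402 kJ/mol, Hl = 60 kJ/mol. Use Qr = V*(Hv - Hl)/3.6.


Qr = 598 * (402 - 60) / 3.6 = 598 * 342 / 3.6 = 56810

56810 kW


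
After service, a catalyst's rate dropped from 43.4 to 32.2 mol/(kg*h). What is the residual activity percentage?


Activity (%) = (rate_used / rate_fresh) * 100
rate_used = 32.2, rate_fresh = 43.4
= (32.2 / 43.4) * 100
= 0.7419 * 100 = 74.19

74.19 %


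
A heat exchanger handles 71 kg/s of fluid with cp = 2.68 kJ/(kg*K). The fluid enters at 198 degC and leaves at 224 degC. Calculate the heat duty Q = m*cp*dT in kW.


Q = m_dot * cp * delta_T
delta_T = 224 - 198 = 26 K
Q = 71 * 2.68 * 26
= 190.28 * 26
= 4947.28 kW

4947.28 kW


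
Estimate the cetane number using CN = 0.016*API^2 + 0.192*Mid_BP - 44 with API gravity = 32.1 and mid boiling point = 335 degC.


CN = 0.016 * 32.1^2 + 0.192 * 335 - 44
CN = 16.48656 + 64.32 - 44 = 36.80656

36.80656


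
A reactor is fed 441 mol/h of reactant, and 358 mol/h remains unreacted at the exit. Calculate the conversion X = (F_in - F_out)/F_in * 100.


X = (F_in - F_out) / F_in * 100
Moles reacted = 441 - 358 = 83
X = 83 / 441 * 100
= 0.1882 * 100
= 18.82 %

18.82 %


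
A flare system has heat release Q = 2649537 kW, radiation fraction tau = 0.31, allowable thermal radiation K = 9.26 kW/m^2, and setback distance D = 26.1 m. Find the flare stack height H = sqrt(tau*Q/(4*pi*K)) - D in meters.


tau*Q/(4*pi*K) = 0.31 * 2649537 / (4 * pi * 9.26) = 7058.47
sqrt(7058.47) = 84.0147
H = 84.0147 - 26.1 = 57.91

57.91 m


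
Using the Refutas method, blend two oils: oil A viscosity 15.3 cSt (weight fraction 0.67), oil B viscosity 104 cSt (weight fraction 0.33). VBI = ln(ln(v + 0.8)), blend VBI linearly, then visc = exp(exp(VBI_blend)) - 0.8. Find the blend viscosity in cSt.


Refutas method: VBN_i = 14.534*ln(ln(visc_i + 0.8)) + 10.975, blended linearly by mass fraction; since VBN is linear in VBI_i = ln(ln(visc_i + 0.8)) and the fractions sum to 1, blend VBI directly: visc = exp(exp(VBI_blend)) - 0.8
VBI_1 = ln(ln(15.3 + 0.8)) = 1.02203
VBI_2 = ln(ln(104 + 0.8)) = 1.53731
VBI_blend = 0.67 * 1.02203 + 0.33 * 1.53731 = 1.19207
visc_blend = exp(exp(1.19207)) - 0.8 = 26.15

26.15 cSt


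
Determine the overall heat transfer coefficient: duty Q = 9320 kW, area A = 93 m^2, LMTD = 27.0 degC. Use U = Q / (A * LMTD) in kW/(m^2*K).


From Q = U*A*LMTD, U = Q / (A * LMTD)
U = 9320 / (93 * 27.0) = 9320 / 2511 = 3.712

3.712 kW/(m^2*K)


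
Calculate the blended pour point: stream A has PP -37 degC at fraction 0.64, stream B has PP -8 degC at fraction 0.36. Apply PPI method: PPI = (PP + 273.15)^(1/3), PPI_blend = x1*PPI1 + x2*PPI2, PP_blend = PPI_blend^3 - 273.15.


PPI_1 = (-37 + 273.15)^(1/3) = 6.181056
PPI_2 = (-8 + 273.15)^(1/3) = 6.42437
PPI_blend = 0.64 * 6.181056 + 0.36 * 6.42437 = 6.268649
PP_blend = 6.268649^3 - 273.15 = 246.3326 - 273.15 = -26.82

-26.82 degC


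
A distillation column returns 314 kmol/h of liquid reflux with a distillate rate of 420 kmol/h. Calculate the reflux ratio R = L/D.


Reflux ratio definition: R = L / D (liquid returned / distillate withdrawn)
L = 314 kmol/h, D = 420 kmol/h
R = 314 / 420 = 0.7476

0.7476


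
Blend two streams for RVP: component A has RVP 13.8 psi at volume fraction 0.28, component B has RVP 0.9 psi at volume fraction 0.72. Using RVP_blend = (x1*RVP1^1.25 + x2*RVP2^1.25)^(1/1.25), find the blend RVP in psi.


Chevron index: RVP_blend = (sum xi*RVPi^1.25)^(1/1.25)
RVP^1.25 terms: 0.28 * 13.8^1.25 + 0.72 * 0.9^1.25 = 8.07859
RVP_blend = 8.07859^(1/1.25) = 5.319

5.319 psi


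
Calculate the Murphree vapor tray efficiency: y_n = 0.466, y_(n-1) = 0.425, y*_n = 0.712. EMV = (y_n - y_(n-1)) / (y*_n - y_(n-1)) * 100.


Murphree vapor efficiency: EMV = (y_n - y_(n-1)) / (y*_n - y_(n-1)) * 100
EMV = (0.466 - 0.425) / (0.712 - 0.425) * 100 = 0.041 / 0.287 * 100 = 14.29

14.29 %


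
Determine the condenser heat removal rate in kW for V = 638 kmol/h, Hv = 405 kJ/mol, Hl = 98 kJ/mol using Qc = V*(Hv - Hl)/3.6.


Qc = 638 * (405 - 98) / 3.6 = 638 * 307 / 3.6 = 54410

54410 kW
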